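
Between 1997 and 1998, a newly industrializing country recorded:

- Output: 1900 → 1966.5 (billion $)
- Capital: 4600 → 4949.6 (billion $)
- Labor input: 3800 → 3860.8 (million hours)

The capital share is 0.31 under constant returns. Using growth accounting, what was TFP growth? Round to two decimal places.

Output growth = (1966.5 − 1900) / 1900 = 3.5%.
Capital growth = (4949.6 − 4600) / 4600 = 7.6%.
Labor input growth = (3860.8 − 3800) / 3800 = 1.6%.
Labor's share = 1 − 0.31 = 0.69.
Capital: 0.31 × 7.6 = 2.356 pp.
Labor input: 0.69 × 1.6 = 1.104 pp.
TFP growth = 3.5 − 3.46 = 0.04%.

0.04%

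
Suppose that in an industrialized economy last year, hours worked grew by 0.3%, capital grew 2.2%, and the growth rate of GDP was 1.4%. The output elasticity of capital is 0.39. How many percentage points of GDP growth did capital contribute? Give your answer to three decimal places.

0.858 percentage points

Contribution = share × growth = 0.39 × 2.2 = 0.858 pp.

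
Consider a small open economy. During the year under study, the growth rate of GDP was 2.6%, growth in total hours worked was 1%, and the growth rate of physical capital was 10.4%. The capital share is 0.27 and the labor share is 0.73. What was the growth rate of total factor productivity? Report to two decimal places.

-0.94%

Labor's share = 1 − 0.27 = 0.73.
Physical capital: 0.27 × 10.4 = 2.808 pp.
Total hours worked: 0.73 × 1 = 0.73 pp.
TFP growth = 2.6 − 3.538 = -0.938%.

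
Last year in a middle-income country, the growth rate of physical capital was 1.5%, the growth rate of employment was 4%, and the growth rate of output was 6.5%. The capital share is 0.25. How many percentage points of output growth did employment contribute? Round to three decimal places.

Labor's share = 1 − 0.25 = 0.75.
Contribution = share × growth = 0.75 × 4 = 3 pp.

3.000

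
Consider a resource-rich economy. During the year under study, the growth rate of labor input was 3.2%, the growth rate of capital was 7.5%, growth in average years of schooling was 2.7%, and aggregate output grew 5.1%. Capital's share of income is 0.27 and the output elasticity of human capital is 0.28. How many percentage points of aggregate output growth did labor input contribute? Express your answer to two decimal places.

1.44 percentage points

Labor's share = 1 − 0.27 − 0.28 = 0.45.
Contribution = share × growth = 0.45 × 3.2 = 1.44 pp.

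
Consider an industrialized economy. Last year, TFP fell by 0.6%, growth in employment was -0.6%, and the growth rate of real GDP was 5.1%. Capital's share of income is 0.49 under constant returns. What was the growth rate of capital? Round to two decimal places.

Capital growth was 12.26%.

Labor's share = 1 − 0.49 = 0.51.
gY = gA + 0.51×(-0.6) + 0.49×g.
0.49×g = 5.1 + 0.6 + 0.306 = 6.006.
g = 6.006 / 0.49 = 12.2571%.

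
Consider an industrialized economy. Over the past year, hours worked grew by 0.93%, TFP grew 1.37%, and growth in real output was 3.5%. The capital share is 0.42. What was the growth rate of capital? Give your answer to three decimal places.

3.787%

Labor's share = 1 − 0.42 = 0.58.
gY = gA + 0.58×0.93 + 0.42×g.
0.42×g = 3.5 − 1.37 − 0.5394 = 1.5906.
g = 1.5906 / 0.42 = 3.78714%.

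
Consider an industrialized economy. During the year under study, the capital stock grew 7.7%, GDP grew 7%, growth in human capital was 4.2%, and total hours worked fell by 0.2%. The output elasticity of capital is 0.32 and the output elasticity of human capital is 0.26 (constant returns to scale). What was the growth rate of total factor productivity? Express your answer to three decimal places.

Labor's share = 1 − 0.32 − 0.26 = 0.42.
The capital stock: 0.32 × 7.7 = 2.464 pp.
Human capital: 0.26 × 4.2 = 1.092 pp.
Total hours worked: 0.42 × (-0.2) = -0.084 pp.
TFP growth = 7 − 3.472 = 3.528%.

3.528%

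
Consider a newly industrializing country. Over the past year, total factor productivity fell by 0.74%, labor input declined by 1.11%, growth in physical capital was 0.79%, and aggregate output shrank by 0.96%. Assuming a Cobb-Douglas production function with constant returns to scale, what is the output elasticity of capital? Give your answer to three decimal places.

The output elasticity of capital is 0.468.

gY = gA + α·gK + (1−α)·gL, so gY − gA − gL = α(gK − gL).
-0.96 + 0.74 + 1.11 = α × (0.79 − (-1.11)).
0.89 = 1.9 α, so α = 0.46842.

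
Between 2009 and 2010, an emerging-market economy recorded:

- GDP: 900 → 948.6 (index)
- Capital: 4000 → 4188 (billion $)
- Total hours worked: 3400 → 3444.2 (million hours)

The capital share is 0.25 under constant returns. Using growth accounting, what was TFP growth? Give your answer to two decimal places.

TFP grew 3.25%.

GDP growth = (948.6 − 900) / 900 = 5.4%.
Capital growth = (4188 − 4000) / 4000 = 4.7%.
Total hours worked growth = (3444.2 − 3400) / 3400 = 1.3%.
Labor's share = 1 − 0.25 = 0.75.
Capital: 0.25 × 4.7 = 1.175 pp.
Total hours worked: 0.75 × 1.3 = 0.975 pp.
TFP growth = 5.4 − 2.15 = 3.25%.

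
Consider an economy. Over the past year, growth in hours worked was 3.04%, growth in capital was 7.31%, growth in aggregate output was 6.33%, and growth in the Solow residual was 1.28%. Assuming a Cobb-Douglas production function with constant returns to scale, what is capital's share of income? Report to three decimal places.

gY = gA + α·gK + (1−α)·gL, so gY − gA − gL = α(gK − gL).
6.33 − 1.28 − 3.04 = α × (7.31 − 3.04).
2.01 = 4.27 α, so α = 0.47073.

α = 0.471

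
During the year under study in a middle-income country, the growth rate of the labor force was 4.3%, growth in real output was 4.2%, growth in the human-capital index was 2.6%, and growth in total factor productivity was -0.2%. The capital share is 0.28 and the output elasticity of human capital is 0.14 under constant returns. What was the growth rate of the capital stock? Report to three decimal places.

Labor's share = 1 − 0.28 − 0.14 = 0.58.
gY = gA + 0.14×2.6 + 0.58×4.3 + 0.28×g.
0.28×g = 4.2 + 0.2 − 2.858 = 1.542.
g = 1.542 / 0.28 = 5.50714%.

The capital stock growth was 5.507%.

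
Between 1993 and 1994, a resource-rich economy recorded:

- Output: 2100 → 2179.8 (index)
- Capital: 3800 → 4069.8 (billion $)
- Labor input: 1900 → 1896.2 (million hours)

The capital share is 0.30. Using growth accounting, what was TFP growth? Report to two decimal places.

TFP grew 1.81%.

Output growth = (2179.8 − 2100) / 2100 = 3.8%.
Capital growth = (4069.8 − 3800) / 3800 = 7.1%.
Labor input growth = (1896.2 − 1900) / 1900 = -0.2%.
Labor's share = 1 − 0.3 = 0.7.
Capital: 0.3 × 7.1 = 2.13 pp.
Labor input: 0.7 × (-0.2) = -0.14 pp.
TFP growth = 3.8 − 1.99 = 1.81%.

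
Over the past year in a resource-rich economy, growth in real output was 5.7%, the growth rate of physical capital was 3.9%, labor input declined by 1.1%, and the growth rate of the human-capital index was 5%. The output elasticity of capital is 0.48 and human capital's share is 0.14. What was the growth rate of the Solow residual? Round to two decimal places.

Labor's share = 1 − 0.48 − 0.14 = 0.38.
Physical capital: 0.48 × 3.9 = 1.872 pp.
The human-capital index: 0.14 × 5 = 0.7 pp.
Labor input: 0.38 × (-1.1) = -0.418 pp.
TFP growth = 5.7 − 2.154 = 3.546%.

3.55%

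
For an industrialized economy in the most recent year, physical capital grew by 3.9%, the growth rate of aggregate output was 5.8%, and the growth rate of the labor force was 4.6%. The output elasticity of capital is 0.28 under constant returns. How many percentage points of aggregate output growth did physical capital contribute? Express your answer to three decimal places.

1.092 pp

Contribution = share × growth = 0.28 × 3.9 = 1.092 pp.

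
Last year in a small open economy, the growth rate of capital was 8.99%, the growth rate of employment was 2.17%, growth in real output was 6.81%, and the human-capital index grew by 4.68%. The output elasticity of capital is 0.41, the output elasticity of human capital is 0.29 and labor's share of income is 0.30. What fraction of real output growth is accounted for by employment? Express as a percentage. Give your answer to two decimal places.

Labor's share = 1 − 0.41 − 0.29 = 0.3.
Employment contributed 0.3 × 2.17 = 0.651 pp.
Share of growth = 0.651 / 6.81 × 100 = 9.5595%.

Employment accounted for 9.56% of growth.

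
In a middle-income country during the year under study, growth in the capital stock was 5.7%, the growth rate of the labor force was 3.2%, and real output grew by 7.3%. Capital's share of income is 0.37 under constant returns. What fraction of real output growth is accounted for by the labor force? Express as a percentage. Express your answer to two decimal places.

Labor's share = 1 − 0.37 = 0.63.
The labor force contributed 0.63 × 3.2 = 2.016 pp.
Share of growth = 2.016 / 7.3 × 100 = 27.6164%.

27.62%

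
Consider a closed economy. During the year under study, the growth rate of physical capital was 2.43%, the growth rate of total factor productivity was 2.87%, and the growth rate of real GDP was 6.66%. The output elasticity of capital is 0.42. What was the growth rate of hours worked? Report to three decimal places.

Labor's share = 1 − 0.42 = 0.58.
gY = gA + 0.42×2.43 + 0.58×g.
0.58×g = 6.66 − 2.87 − 1.0206 = 2.7694.
g = 2.7694 / 0.58 = 4.77483%.

4.775%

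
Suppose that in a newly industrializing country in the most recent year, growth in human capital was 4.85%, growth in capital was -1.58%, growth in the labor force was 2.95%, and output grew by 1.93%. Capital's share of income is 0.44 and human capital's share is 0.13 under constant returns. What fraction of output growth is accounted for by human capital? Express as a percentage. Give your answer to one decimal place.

32.7%

Human capital contributed 0.13 × 4.85 = 0.6305 pp.
Share of growth = 0.6305 / 1.93 × 100 = 32.668%.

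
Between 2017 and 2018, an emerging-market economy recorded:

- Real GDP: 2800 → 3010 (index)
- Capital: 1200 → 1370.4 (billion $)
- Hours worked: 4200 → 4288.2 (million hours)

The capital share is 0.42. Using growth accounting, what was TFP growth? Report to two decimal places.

0.32%

Real GDP growth = (3010 − 2800) / 2800 = 7.5%.
Capital growth = (1370.4 − 1200) / 1200 = 14.2%.
Hours worked growth = (4288.2 − 4200) / 4200 = 2.1%.
Labor's share = 1 − 0.42 = 0.58.
Capital: 0.42 × 14.2 = 5.964 pp.
Hours worked: 0.58 × 2.1 = 1.218 pp.
TFP growth = 7.5 − 7.182 = 0.318%.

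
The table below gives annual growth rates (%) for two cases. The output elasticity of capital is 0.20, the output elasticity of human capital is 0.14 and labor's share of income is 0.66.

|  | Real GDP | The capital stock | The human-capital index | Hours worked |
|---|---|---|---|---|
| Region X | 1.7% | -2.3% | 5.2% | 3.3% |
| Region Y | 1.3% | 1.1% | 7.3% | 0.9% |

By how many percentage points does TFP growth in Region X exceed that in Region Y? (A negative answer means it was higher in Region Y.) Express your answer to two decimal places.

-0.21 percentage points

Labor's share = 1 − 0.2 − 0.14 = 0.66.
Region X: TFP = 1.7 + 0.46 − 0.728 − 2.178 = -0.746%.
Region Y: TFP = 1.3 − 0.22 − 1.022 − 0.594 = -0.536%.
Difference = -0.746 − (-0.536) = -0.21 pp.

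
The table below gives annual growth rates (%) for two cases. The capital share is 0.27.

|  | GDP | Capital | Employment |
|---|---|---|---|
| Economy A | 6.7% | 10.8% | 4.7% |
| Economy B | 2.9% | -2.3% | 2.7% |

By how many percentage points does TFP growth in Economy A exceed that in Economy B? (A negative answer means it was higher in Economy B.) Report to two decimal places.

Labor's share = 1 − 0.27 = 0.73.
Economy A: TFP = 6.7 − 2.916 − 3.431 = 0.353%.
Economy B: TFP = 2.9 + 0.621 − 1.971 = 1.55%.
Difference = 0.353 − (1.55) = -1.197 pp.

-1.20 percentage points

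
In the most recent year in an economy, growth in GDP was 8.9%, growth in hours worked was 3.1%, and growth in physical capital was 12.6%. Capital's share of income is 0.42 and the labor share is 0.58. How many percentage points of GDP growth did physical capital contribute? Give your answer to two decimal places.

Contribution = share × growth = 0.42 × 12.6 = 5.292 pp.

5.29 pp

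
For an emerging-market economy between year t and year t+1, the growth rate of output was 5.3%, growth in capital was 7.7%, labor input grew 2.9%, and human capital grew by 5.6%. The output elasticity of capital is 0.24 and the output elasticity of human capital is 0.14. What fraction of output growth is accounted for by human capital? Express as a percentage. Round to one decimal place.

Human capital accounted for 14.8% of growth.

Human capital contributed 0.14 × 5.6 = 0.784 pp.
Share of growth = 0.784 / 5.3 × 100 = 14.792%.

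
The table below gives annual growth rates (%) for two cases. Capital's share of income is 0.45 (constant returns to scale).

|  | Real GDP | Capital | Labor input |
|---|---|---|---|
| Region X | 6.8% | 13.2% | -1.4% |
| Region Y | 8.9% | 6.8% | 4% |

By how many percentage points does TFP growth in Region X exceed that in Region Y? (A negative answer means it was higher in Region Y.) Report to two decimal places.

-2.01 percentage points

Labor's share = 1 − 0.45 = 0.55.
Region X: TFP = 6.8 − 5.94 + 0.77 = 1.63%.
Region Y: TFP = 8.9 − 3.06 − 2.2 = 3.64%.
Difference = 1.63 − (3.64) = -2.01 pp.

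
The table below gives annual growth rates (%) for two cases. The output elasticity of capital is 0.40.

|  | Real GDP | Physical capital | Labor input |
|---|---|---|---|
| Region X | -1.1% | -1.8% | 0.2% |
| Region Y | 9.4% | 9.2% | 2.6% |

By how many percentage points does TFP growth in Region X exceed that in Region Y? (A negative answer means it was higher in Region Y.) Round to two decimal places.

-4.66 percentage points

Labor's share = 1 − 0.4 = 0.6.
Region X: TFP = -1.1 + 0.72 − 0.12 = -0.5%.
Region Y: TFP = 9.4 − 3.68 − 1.56 = 4.16%.
Difference = -0.5 − (4.16) = -4.66 pp.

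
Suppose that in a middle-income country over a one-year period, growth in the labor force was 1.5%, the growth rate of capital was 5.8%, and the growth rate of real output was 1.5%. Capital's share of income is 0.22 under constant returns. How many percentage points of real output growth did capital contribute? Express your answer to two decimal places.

1.28

Contribution = share × growth = 0.22 × 5.8 = 1.276 pp.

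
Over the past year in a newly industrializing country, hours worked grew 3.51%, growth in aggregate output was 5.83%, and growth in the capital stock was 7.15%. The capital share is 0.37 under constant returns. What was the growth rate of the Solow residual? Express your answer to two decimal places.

0.97%

Labor's share = 1 − 0.37 = 0.63.
The capital stock: 0.37 × 7.15 = 2.6455 pp.
Hours worked: 0.63 × 3.51 = 2.2113 pp.
TFP growth = 5.83 − 4.8568 = 0.9732%.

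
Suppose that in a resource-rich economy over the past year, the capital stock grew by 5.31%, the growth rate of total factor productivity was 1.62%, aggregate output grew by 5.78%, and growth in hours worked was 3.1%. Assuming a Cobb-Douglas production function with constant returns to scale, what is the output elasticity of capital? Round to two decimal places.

gY = gA + α·gK + (1−α)·gL, so gY − gA − gL = α(gK − gL).
5.78 − 1.62 − 3.1 = α × (5.31 − 3.1).
1.06 = 2.21 α, so α = 0.4796.

0.48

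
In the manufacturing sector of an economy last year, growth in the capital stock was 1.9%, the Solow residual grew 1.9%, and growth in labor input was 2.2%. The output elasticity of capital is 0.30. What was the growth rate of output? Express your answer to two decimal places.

Labor's share = 1 − 0.3 = 0.7.
The capital stock: 0.3 × 1.9 = 0.57 pp.
Labor input: 0.7 × 2.2 = 1.54 pp.
Output growth = 1.9 + 2.11 = 4.01%.

Output growth was 4.01%.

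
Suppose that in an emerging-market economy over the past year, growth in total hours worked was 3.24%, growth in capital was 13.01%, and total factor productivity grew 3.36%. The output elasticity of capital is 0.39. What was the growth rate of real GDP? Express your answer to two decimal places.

10.41%

Labor's share = 1 − 0.39 = 0.61.
Capital: 0.39 × 13.01 = 5.0739 pp.
Total hours worked: 0.61 × 3.24 = 1.9764 pp.
Output growth = 3.36 + 7.0503 = 10.4103%.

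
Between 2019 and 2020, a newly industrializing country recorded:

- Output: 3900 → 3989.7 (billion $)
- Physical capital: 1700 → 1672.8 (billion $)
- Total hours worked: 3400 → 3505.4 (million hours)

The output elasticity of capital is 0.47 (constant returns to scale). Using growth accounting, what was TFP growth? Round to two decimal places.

TFP growth was 1.41%.

Output growth = (3989.7 − 3900) / 3900 = 2.3%.
Physical capital growth = (1672.8 − 1700) / 1700 = -1.6%.
Total hours worked growth = (3505.4 − 3400) / 3400 = 3.1%.
Labor's share = 1 − 0.47 = 0.53.
Physical capital: 0.47 × (-1.6) = -0.752 pp.
Total hours worked: 0.53 × 3.1 = 1.643 pp.
TFP growth = 2.3 − 0.891 = 1.409%.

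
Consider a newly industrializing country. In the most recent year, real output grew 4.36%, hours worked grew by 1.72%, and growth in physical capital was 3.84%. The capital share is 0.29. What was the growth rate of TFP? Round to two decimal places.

2.03%

Labor's share = 1 − 0.29 = 0.71.
Physical capital: 0.29 × 3.84 = 1.1136 pp.
Hours worked: 0.71 × 1.72 = 1.2212 pp.
TFP growth = 4.36 − 2.3348 = 2.0252%.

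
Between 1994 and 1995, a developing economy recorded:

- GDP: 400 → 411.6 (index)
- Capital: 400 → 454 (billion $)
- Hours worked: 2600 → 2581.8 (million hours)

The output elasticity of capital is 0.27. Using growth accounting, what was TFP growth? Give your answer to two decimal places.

-0.23%

GDP growth = (411.6 − 400) / 400 = 2.9%.
Capital growth = (454 − 400) / 400 = 13.5%.
Hours worked growth = (2581.8 − 2600) / 2600 = -0.7%.
Labor's share = 1 − 0.27 = 0.73.
Capital: 0.27 × 13.5 = 3.645 pp.
Hours worked: 0.73 × (-0.7) = -0.511 pp.
TFP growth = 2.9 − 3.134 = -0.234%.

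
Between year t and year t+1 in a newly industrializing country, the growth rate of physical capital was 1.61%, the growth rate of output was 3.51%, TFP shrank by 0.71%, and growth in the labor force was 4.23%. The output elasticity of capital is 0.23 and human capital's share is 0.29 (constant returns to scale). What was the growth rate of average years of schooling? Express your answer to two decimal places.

Labor's share = 1 − 0.23 − 0.29 = 0.48.
gY = gA + 0.23×1.61 + 0.48×4.23 + 0.29×g.
0.29×g = 3.51 + 0.71 − 2.4007 = 1.8193.
g = 1.8193 / 0.29 = 6.2734%.

6.27%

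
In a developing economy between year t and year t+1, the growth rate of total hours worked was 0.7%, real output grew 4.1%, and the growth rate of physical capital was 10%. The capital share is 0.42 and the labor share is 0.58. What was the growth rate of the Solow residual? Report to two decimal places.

Labor's share = 1 − 0.42 = 0.58.
Physical capital: 0.42 × 10 = 4.2 pp.
Total hours worked: 0.58 × 0.7 = 0.406 pp.
TFP growth = 4.1 − 4.606 = -0.506%.

-0.51%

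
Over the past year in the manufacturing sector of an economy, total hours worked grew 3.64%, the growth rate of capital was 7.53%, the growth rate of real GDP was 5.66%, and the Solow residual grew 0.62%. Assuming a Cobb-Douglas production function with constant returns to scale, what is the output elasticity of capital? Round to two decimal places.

0.36

gY = gA + α·gK + (1−α)·gL, so gY − gA − gL = α(gK − gL).
5.66 − 0.62 − 3.64 = α × (7.53 − 3.64).
1.4 = 3.89 α, so α = 0.3599.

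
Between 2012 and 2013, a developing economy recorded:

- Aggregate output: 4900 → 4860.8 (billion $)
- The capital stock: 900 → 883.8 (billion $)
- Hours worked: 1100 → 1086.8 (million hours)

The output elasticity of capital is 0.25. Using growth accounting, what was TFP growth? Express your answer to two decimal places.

Aggregate output growth = (4860.8 − 4900) / 4900 = -0.8%.
The capital stock growth = (883.8 − 900) / 900 = -1.8%.
Hours worked growth = (1086.8 − 1100) / 1100 = -1.2%.
Labor's share = 1 − 0.25 = 0.75.
The capital stock: 0.25 × (-1.8) = -0.45 pp.
Hours worked: 0.75 × (-1.2) = -0.9 pp.
TFP growth = -0.8 + 1.35 = 0.55%.

TFP grew 0.55%.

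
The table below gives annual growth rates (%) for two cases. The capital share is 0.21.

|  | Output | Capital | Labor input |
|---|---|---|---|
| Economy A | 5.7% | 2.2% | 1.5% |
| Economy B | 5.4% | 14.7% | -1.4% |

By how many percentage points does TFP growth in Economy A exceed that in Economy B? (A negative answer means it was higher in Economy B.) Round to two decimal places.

0.63 percentage points

Labor's share = 1 − 0.21 = 0.79.
Economy A: TFP = 5.7 − 0.462 − 1.185 = 4.053%.
Economy B: TFP = 5.4 − 3.087 + 1.106 = 3.419%.
Difference = 4.053 − (3.419) = 0.634 pp.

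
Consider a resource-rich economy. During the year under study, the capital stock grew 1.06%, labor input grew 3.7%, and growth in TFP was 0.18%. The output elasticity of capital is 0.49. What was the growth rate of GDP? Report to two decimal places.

Labor's share = 1 − 0.49 = 0.51.
The capital stock: 0.49 × 1.06 = 0.5194 pp.
Labor input: 0.51 × 3.7 = 1.887 pp.
Output growth = 0.18 + 2.4064 = 2.5864%.

2.59%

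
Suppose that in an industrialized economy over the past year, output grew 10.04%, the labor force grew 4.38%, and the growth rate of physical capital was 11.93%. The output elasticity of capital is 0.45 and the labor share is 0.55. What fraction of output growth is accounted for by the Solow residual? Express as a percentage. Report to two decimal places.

22.53%

Labor's share = 1 − 0.45 = 0.55.
Physical capital: 0.45 × 11.93 = 5.3685 pp.
The labor force: 0.55 × 4.38 = 2.409 pp.
TFP growth = 10.04 − 7.7775 = 2.2625%.
TFP share of growth = 2.2625 / 10.04 × 100 = 22.5349%.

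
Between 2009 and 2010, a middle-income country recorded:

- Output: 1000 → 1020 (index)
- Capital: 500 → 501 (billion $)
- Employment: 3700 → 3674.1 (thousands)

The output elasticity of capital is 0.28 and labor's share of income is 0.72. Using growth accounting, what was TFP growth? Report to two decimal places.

Output growth = (1020 − 1000) / 1000 = 2%.
Capital growth = (501 − 500) / 500 = 0.2%.
Employment growth = (3674.1 − 3700) / 3700 = -0.7%.
Labor's share = 1 − 0.28 = 0.72.
Capital: 0.28 × 0.2 = 0.056 pp.
Employment: 0.72 × (-0.7) = -0.504 pp.
TFP growth = 2 + 0.448 = 2.448%.

2.45%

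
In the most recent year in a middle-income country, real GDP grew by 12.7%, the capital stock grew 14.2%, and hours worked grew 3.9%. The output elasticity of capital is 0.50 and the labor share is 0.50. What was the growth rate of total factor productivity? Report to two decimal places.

3.65%

Labor's share = 1 − 0.5 = 0.5.
The capital stock: 0.5 × 14.2 = 7.1 pp.
Hours worked: 0.5 × 3.9 = 1.95 pp.
TFP growth = 12.7 − 9.05 = 3.65%.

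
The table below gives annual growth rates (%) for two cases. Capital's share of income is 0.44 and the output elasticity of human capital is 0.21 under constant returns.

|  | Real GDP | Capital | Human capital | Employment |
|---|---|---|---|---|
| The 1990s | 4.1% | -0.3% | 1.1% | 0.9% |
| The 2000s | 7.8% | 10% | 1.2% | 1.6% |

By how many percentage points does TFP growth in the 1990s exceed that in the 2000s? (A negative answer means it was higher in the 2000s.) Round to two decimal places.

Labor's share = 1 − 0.44 − 0.21 = 0.35.
The 1990s: TFP = 4.1 + 0.132 − 0.231 − 0.315 = 3.686%.
The 2000s: TFP = 7.8 − 4.4 − 0.252 − 0.56 = 2.588%.
Difference = 3.686 − (2.588) = 1.098 pp.

1.10 percentage points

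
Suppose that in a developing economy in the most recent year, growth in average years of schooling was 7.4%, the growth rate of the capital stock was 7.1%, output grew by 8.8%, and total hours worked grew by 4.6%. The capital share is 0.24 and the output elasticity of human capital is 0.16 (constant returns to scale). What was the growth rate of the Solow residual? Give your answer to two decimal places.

Labor's share = 1 − 0.24 − 0.16 = 0.6.
The capital stock: 0.24 × 7.1 = 1.704 pp.
Average years of schooling: 0.16 × 7.4 = 1.184 pp.
Total hours worked: 0.6 × 4.6 = 2.76 pp.
TFP growth = 8.8 − 5.648 = 3.152%.

The Solow residual grew 3.15%.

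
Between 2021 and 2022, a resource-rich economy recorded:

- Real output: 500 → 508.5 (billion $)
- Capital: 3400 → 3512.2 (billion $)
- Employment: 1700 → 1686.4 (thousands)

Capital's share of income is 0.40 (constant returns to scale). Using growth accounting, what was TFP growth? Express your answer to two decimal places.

Real output growth = (508.5 − 500) / 500 = 1.7%.
Capital growth = (3512.2 − 3400) / 3400 = 3.3%.
Employment growth = (1686.4 − 1700) / 1700 = -0.8%.
Labor's share = 1 − 0.4 = 0.6.
Capital: 0.4 × 3.3 = 1.32 pp.
Employment: 0.6 × (-0.8) = -0.48 pp.
TFP growth = 1.7 − 0.84 = 0.86%.

0.86%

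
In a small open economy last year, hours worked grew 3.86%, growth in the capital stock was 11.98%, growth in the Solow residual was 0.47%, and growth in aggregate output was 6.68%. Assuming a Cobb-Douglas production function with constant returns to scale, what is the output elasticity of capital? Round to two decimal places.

gY = gA + α·gK + (1−α)·gL, so gY − gA − gL = α(gK − gL).
6.68 − 0.47 − 3.86 = α × (11.98 − 3.86).
2.35 = 8.12 α, so α = 0.2894.

0.29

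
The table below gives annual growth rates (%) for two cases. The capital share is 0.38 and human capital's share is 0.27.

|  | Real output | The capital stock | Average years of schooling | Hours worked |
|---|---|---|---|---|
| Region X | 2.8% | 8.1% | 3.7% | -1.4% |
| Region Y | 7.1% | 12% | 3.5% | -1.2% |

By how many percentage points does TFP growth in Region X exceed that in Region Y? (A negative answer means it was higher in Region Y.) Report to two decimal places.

Labor's share = 1 − 0.38 − 0.27 = 0.35.
Region X: TFP = 2.8 − 3.078 − 0.999 + 0.49 = -0.787%.
Region Y: TFP = 7.1 − 4.56 − 0.945 + 0.42 = 2.015%.
Difference = -0.787 − (2.015) = -2.802 pp.

-2.80 percentage points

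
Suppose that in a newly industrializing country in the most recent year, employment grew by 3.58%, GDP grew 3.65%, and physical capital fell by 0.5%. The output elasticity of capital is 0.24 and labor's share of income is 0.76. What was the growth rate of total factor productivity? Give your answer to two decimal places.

Labor's share = 1 − 0.24 = 0.76.
Physical capital: 0.24 × (-0.5) = -0.12 pp.
Employment: 0.76 × 3.58 = 2.7208 pp.
TFP growth = 3.65 − 2.6008 = 1.0492%.

Total factor productivity grew 1.05%.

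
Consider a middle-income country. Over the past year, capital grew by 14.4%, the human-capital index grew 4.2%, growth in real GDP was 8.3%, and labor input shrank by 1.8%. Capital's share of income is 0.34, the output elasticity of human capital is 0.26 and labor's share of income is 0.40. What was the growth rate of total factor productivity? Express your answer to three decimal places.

Labor's share = 1 − 0.34 − 0.26 = 0.4.
Capital: 0.34 × 14.4 = 4.896 pp.
The human-capital index: 0.26 × 4.2 = 1.092 pp.
Labor input: 0.4 × (-1.8) = -0.72 pp.
TFP growth = 8.3 − 5.268 = 3.032%.

3.032%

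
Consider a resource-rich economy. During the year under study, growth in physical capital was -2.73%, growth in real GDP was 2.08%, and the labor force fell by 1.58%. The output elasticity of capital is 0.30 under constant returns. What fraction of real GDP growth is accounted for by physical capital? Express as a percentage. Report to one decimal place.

-39.4%

Physical capital contributed 0.3 × (-2.73) = -0.819 pp.
Share of growth = -0.819 / 2.08 × 100 = -39.375%.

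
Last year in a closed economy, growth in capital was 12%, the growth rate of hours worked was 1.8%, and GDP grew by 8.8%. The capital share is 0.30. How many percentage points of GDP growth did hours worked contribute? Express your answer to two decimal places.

1.26

Labor's share = 1 − 0.3 = 0.7.
Contribution = share × growth = 0.7 × 1.8 = 1.26 pp.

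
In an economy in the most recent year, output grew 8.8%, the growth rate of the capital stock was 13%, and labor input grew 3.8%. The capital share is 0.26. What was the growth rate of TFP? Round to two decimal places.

TFP grew 2.61%.

Labor's share = 1 − 0.26 = 0.74.
The capital stock: 0.26 × 13 = 3.38 pp.
Labor input: 0.74 × 3.8 = 2.812 pp.
TFP growth = 8.8 − 6.192 = 2.608%.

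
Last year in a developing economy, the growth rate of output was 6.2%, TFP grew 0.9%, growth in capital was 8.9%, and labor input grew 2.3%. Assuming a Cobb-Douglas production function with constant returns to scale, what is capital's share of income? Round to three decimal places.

α = 0.455

gY = gA + α·gK + (1−α)·gL, so gY − gA − gL = α(gK − gL).
6.2 − 0.9 − 2.3 = α × (8.9 − 2.3).
3 = 6.6 α, so α = 0.45455.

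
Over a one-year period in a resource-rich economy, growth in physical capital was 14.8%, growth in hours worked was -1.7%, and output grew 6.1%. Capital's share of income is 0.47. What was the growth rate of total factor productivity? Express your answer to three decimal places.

0.045%

Labor's share = 1 − 0.47 = 0.53.
Physical capital: 0.47 × 14.8 = 6.956 pp.
Hours worked: 0.53 × (-1.7) = -0.901 pp.
TFP growth = 6.1 − 6.055 = 0.045%.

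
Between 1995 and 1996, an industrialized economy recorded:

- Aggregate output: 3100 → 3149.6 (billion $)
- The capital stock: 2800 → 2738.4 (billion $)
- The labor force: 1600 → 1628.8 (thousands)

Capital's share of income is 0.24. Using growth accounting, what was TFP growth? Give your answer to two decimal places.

0.76%

Aggregate output growth = (3149.6 − 3100) / 3100 = 1.6%.
The capital stock growth = (2738.4 − 2800) / 2800 = -2.2%.
The labor force growth = (1628.8 − 1600) / 1600 = 1.8%.
Labor's share = 1 − 0.24 = 0.76.
The capital stock: 0.24 × (-2.2) = -0.528 pp.
The labor force: 0.76 × 1.8 = 1.368 pp.
TFP growth = 1.6 − 0.84 = 0.76%.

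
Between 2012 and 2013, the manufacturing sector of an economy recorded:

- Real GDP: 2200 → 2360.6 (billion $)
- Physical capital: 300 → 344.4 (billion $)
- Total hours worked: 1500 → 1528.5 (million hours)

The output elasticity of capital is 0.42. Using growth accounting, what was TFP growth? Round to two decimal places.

Real GDP growth = (2360.6 − 2200) / 2200 = 7.3%.
Physical capital growth = (344.4 − 300) / 300 = 14.8%.
Total hours worked growth = (1528.5 − 1500) / 1500 = 1.9%.
Labor's share = 1 − 0.42 = 0.58.
Physical capital: 0.42 × 14.8 = 6.216 pp.
Total hours worked: 0.58 × 1.9 = 1.102 pp.
TFP growth = 7.3 − 7.318 = -0.018%.

-0.02%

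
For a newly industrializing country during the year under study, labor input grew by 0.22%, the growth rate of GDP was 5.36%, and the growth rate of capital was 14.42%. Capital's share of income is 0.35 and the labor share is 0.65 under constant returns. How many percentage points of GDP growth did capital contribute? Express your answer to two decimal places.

Contribution = share × growth = 0.35 × 14.42 = 5.047 pp.

5.05 pp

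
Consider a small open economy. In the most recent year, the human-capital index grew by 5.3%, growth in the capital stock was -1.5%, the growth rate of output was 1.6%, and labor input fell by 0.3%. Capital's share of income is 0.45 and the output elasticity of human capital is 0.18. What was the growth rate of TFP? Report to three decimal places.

Labor's share = 1 − 0.45 − 0.18 = 0.37.
The capital stock: 0.45 × (-1.5) = -0.675 pp.
The human-capital index: 0.18 × 5.3 = 0.954 pp.
Labor input: 0.37 × (-0.3) = -0.111 pp.
TFP growth = 1.6 − 0.168 = 1.432%.

TFP growth was 1.432%.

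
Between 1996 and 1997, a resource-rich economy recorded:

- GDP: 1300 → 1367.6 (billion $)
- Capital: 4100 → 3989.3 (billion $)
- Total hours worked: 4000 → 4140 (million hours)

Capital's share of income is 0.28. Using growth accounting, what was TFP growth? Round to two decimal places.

TFP grew 3.44%.

GDP growth = (1367.6 − 1300) / 1300 = 5.2%.
Capital growth = (3989.3 − 4100) / 4100 = -2.7%.
Total hours worked growth = (4140 − 4000) / 4000 = 3.5%.
Labor's share = 1 − 0.28 = 0.72.
Capital: 0.28 × (-2.7) = -0.756 pp.
Total hours worked: 0.72 × 3.5 = 2.52 pp.
TFP growth = 5.2 − 1.764 = 3.436%.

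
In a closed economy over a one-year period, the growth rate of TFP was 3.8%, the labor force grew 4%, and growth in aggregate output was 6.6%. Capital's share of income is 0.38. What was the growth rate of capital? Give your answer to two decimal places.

Labor's share = 1 − 0.38 = 0.62.
gY = gA + 0.62×4 + 0.38×g.
0.38×g = 6.6 − 3.8 − 2.48 = 0.32.
g = 0.32 / 0.38 = 0.8421%.

0.84%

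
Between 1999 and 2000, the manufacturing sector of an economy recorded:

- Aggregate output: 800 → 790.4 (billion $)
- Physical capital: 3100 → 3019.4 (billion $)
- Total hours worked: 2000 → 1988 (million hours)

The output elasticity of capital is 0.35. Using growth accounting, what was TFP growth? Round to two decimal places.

Aggregate output growth = (790.4 − 800) / 800 = -1.2%.
Physical capital growth = (3019.4 − 3100) / 3100 = -2.6%.
Total hours worked growth = (1988 − 2000) / 2000 = -0.6%.
Labor's share = 1 − 0.35 = 0.65.
Physical capital: 0.35 × (-2.6) = -0.91 pp.
Total hours worked: 0.65 × (-0.6) = -0.39 pp.
TFP growth = -1.2 + 1.3 = 0.1%.

TFP grew 0.10%.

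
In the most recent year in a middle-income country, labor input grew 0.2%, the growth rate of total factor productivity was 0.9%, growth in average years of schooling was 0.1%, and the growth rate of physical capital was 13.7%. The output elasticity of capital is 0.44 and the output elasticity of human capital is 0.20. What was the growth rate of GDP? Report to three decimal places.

7.020%

Labor's share = 1 − 0.44 − 0.2 = 0.36.
Physical capital: 0.44 × 13.7 = 6.028 pp.
Average years of schooling: 0.2 × 0.1 = 0.02 pp.
Labor input: 0.36 × 0.2 = 0.072 pp.
Output growth = 0.9 + 6.12 = 7.02%.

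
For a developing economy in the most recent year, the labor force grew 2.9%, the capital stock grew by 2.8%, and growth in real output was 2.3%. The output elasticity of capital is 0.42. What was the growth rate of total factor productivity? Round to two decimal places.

Labor's share = 1 − 0.42 = 0.58.
The capital stock: 0.42 × 2.8 = 1.176 pp.
The labor force: 0.58 × 2.9 = 1.682 pp.
TFP growth = 2.3 − 2.858 = -0.558%.

-0.56%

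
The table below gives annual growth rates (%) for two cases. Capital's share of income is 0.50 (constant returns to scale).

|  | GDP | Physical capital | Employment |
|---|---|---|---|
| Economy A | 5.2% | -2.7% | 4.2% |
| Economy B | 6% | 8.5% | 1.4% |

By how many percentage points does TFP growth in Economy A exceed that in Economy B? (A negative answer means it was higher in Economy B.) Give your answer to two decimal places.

Labor's share = 1 − 0.5 = 0.5.
Economy A: TFP = 5.2 + 1.35 − 2.1 = 4.45%.
Economy B: TFP = 6 − 4.25 − 0.7 = 1.05%.
Difference = 4.45 − (1.05) = 3.4 pp.

3.40 percentage points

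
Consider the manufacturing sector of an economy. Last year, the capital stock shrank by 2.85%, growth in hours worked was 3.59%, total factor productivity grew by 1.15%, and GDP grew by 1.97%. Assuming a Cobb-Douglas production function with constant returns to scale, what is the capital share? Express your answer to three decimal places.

gY = gA + α·gK + (1−α)·gL, so gY − gA − gL = α(gK − gL).
1.97 − 1.15 − 3.59 = α × (-2.85 − 3.59).
-2.77 = -6.44 α, so α = 0.43012.

The capital share is 0.430.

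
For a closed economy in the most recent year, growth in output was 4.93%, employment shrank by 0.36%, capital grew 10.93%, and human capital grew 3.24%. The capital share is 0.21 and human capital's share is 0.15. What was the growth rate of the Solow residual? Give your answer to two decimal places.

2.38%

Labor's share = 1 − 0.21 − 0.15 = 0.64.
Capital: 0.21 × 10.93 = 2.2953 pp.
Human capital: 0.15 × 3.24 = 0.486 pp.
Employment: 0.64 × (-0.36) = -0.2304 pp.
TFP growth = 4.93 − 2.5509 = 2.3791%.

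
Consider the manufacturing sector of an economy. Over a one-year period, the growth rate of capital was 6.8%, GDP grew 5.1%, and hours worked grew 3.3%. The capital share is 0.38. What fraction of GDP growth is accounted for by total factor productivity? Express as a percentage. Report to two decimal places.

9.22%

Labor's share = 1 − 0.38 = 0.62.
Capital: 0.38 × 6.8 = 2.584 pp.
Hours worked: 0.62 × 3.3 = 2.046 pp.
TFP growth = 5.1 − 4.63 = 0.47%.
TFP share of growth = 0.47 / 5.1 × 100 = 9.2157%.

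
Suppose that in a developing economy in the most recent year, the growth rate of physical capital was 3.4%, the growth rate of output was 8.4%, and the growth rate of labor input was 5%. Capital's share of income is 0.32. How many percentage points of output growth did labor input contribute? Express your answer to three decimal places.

Labor's share = 1 − 0.32 = 0.68.
Contribution = share × growth = 0.68 × 5 = 3.4 pp.

3.400 pp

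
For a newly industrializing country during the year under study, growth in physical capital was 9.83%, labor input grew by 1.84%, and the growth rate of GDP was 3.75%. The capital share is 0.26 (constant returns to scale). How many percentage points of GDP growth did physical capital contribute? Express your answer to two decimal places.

2.56 pp

Contribution = share × growth = 0.26 × 9.83 = 2.5558 pp.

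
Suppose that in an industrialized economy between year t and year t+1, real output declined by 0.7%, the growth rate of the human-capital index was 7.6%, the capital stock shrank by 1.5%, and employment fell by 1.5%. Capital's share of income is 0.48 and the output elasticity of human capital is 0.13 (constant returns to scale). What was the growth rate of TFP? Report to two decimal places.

Labor's share = 1 − 0.48 − 0.13 = 0.39.
The capital stock: 0.48 × (-1.5) = -0.72 pp.
The human-capital index: 0.13 × 7.6 = 0.988 pp.
Employment: 0.39 × (-1.5) = -0.585 pp.
TFP growth = -0.7 + 0.317 = -0.383%.

-0.38%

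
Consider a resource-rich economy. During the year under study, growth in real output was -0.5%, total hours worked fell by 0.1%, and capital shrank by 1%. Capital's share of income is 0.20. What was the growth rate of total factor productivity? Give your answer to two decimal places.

Labor's share = 1 − 0.2 = 0.8.
Capital: 0.2 × (-1) = -0.2 pp.
Total hours worked: 0.8 × (-0.1) = -0.08 pp.
TFP growth = -0.5 + 0.28 = -0.22%.

-0.22%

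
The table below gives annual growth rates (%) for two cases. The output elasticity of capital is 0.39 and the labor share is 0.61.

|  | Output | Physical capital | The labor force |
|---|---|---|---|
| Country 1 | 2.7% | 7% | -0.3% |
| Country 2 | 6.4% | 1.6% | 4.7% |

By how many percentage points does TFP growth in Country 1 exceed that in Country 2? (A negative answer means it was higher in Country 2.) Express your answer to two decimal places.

Labor's share = 1 − 0.39 = 0.61.
Country 1: TFP = 2.7 − 2.73 + 0.183 = 0.153%.
Country 2: TFP = 6.4 − 0.624 − 2.867 = 2.909%.
Difference = 0.153 − (2.909) = -2.756 pp.

-2.76 percentage points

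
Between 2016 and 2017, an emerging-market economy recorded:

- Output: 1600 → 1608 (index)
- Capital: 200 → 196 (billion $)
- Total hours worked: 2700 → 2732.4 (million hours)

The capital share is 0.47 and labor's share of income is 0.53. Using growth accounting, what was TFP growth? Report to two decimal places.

Output growth = (1608 − 1600) / 1600 = 0.5%.
Capital growth = (196 − 200) / 200 = -2%.
Total hours worked growth = (2732.4 − 2700) / 2700 = 1.2%.
Labor's share = 1 − 0.47 = 0.53.
Capital: 0.47 × (-2) = -0.94 pp.
Total hours worked: 0.53 × 1.2 = 0.636 pp.
TFP growth = 0.5 + 0.304 = 0.804%.

TFP grew 0.80%.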